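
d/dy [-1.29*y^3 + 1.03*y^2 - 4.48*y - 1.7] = -3.87*y^2 + 2.06*y - 4.48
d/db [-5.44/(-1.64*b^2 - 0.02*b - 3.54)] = (-17.8432*b - 0.1088)/(1.64*b^2 + 0.02*b + 3.54)^2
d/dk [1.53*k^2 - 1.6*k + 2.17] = 3.06*k - 1.6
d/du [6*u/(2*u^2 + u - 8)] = 6*(2*u^2 - u*(4*u + 1) + u - 8)/(2*u^2 + u - 8)^2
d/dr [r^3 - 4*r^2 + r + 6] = 3*r^2 - 8*r + 1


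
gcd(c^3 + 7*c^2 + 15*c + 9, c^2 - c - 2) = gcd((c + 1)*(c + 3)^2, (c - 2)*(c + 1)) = c + 1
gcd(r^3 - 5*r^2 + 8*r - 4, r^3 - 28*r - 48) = 1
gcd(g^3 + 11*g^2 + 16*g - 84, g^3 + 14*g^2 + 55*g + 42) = g^2 + 13*g + 42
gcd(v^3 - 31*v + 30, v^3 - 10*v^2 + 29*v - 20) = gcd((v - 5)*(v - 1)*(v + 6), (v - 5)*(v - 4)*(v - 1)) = v^2 - 6*v + 5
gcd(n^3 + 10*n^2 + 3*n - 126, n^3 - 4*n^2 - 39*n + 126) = n^2 + 3*n - 18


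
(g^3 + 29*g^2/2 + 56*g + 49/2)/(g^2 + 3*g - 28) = (2*g^2 + 15*g + 7)/(2*(g - 4))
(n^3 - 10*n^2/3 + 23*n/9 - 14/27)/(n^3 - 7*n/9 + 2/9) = (n - 7/3)/(n + 1)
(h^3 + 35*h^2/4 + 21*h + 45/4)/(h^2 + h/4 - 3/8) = 2*(h^2 + 8*h + 15)/(2*h - 1)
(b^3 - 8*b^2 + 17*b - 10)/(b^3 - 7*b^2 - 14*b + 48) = (b^2 - 6*b + 5)/(b^2 - 5*b - 24)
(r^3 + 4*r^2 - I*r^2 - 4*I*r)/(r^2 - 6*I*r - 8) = r*(r^2 + r*(4 - I) - 4*I)/(r^2 - 6*I*r - 8)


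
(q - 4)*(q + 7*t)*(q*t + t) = q^3*t + 7*q^2*t^2 - 3*q^2*t - 21*q*t^2 - 4*q*t - 28*t^2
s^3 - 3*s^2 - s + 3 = (s - 3)*(s - 1)*(s + 1)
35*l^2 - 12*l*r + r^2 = (-7*l + r)*(-5*l + r)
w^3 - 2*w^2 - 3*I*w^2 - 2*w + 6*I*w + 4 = (w - 2)*(w - 2*I)*(w - I)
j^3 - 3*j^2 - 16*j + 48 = (j - 4)*(j - 3)*(j + 4)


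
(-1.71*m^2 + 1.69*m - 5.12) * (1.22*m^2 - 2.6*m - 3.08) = -2.0862*m^4 + 6.5078*m^3 - 5.3736*m^2 + 8.1068*m + 15.7696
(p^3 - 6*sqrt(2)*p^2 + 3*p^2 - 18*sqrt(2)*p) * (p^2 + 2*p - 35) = p^5 - 6*sqrt(2)*p^4 + 5*p^4 - 30*sqrt(2)*p^3 - 29*p^3 - 105*p^2 + 174*sqrt(2)*p^2 + 630*sqrt(2)*p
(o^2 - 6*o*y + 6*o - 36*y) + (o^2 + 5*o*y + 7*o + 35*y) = 2*o^2 - o*y + 13*o - y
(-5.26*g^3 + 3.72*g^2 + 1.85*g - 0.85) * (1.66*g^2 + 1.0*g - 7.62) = -8.7316*g^5 + 0.9152*g^4 + 46.8722*g^3 - 27.9074*g^2 - 14.947*g + 6.477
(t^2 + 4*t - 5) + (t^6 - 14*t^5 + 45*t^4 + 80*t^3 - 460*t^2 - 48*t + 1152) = t^6 - 14*t^5 + 45*t^4 + 80*t^3 - 459*t^2 - 44*t + 1147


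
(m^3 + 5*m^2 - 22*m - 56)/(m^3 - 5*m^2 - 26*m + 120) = (m^2 + 9*m + 14)/(m^2 - m - 30)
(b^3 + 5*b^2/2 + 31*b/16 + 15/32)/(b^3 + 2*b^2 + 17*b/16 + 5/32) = (4*b + 3)/(4*b + 1)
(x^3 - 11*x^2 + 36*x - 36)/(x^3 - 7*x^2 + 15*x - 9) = (x^2 - 8*x + 12)/(x^2 - 4*x + 3)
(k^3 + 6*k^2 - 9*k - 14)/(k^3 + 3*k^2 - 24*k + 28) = (k + 1)/(k - 2)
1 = 1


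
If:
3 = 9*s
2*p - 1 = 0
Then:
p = 1/2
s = 1/3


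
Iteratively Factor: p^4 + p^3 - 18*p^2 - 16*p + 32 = (p + 2)*(p^3 - p^2 - 16*p + 16) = (p - 4)*(p + 2)*(p^2 + 3*p - 4) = (p - 4)*(p - 1)*(p + 2)*(p + 4)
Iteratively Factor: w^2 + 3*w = (w + 3)*(w)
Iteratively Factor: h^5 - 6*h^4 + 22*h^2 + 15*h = (h - 5)*(h^4 - h^3 - 5*h^2 - 3*h) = (h - 5)*(h + 1)*(h^3 - 2*h^2 - 3*h) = (h - 5)*(h - 3)*(h + 1)*(h^2 + h) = h*(h - 5)*(h - 3)*(h + 1)*(h + 1)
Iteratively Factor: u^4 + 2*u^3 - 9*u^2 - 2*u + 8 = (u + 1)*(u^3 + u^2 - 10*u + 8) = (u + 1)*(u + 4)*(u^2 - 3*u + 2) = (u - 2)*(u + 1)*(u + 4)*(u - 1)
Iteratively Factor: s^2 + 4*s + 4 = (s + 2)*(s + 2)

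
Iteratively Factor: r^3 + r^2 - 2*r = (r + 2)*(r^2 - r) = r*(r + 2)*(r - 1)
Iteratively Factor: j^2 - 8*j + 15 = (j - 5)*(j - 3)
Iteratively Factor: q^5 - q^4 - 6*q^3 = (q + 2)*(q^4 - 3*q^3) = q*(q + 2)*(q^3 - 3*q^2) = q*(q - 3)*(q + 2)*(q^2) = q^2*(q - 3)*(q + 2)*(q)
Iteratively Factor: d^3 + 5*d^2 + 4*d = (d + 4)*(d^2 + d) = d*(d + 4)*(d + 1)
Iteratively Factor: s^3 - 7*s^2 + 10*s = (s)*(s^2 - 7*s + 10) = s*(s - 5)*(s - 2)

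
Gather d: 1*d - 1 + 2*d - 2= 3*d - 3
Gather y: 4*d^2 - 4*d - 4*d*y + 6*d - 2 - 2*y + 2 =4*d^2 + 2*d + y*(-4*d - 2)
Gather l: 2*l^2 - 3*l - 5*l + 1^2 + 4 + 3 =2*l^2 - 8*l + 8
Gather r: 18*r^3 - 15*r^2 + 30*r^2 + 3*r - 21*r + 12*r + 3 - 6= 18*r^3 + 15*r^2 - 6*r - 3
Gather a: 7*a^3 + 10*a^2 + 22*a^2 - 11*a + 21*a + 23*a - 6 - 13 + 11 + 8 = 7*a^3 + 32*a^2 + 33*a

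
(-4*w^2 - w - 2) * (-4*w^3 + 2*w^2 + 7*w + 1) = 16*w^5 - 4*w^4 - 22*w^3 - 15*w^2 - 15*w - 2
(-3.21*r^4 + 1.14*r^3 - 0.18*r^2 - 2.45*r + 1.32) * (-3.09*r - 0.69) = 9.9189*r^5 - 1.3077*r^4 - 0.2304*r^3 + 7.6947*r^2 - 2.3883*r - 0.9108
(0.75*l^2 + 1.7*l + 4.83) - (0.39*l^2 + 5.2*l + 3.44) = 0.36*l^2 - 3.5*l + 1.39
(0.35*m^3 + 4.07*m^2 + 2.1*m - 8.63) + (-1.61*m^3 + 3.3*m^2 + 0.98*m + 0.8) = -1.26*m^3 + 7.37*m^2 + 3.08*m - 7.83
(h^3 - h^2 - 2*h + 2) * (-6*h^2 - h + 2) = -6*h^5 + 5*h^4 + 15*h^3 - 12*h^2 - 6*h + 4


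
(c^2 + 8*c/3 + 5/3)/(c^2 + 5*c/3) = (c + 1)/c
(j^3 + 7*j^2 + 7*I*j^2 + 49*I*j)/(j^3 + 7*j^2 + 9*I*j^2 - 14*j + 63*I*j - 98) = j/(j + 2*I)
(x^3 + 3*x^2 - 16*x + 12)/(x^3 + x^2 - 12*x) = (x^3 + 3*x^2 - 16*x + 12)/(x*(x^2 + x - 12))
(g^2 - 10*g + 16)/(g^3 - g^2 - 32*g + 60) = (g - 8)/(g^2 + g - 30)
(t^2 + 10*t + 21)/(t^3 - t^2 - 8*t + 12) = (t + 7)/(t^2 - 4*t + 4)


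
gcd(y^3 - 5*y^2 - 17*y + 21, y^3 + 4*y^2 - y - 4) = y - 1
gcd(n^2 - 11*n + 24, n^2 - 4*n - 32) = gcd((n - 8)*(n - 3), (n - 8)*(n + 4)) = n - 8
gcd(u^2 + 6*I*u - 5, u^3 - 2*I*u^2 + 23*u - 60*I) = u + 5*I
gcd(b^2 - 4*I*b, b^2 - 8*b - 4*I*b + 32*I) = b - 4*I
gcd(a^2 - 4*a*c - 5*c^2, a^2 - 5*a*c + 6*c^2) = 1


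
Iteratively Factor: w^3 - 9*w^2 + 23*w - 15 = (w - 3)*(w^2 - 6*w + 5) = (w - 5)*(w - 3)*(w - 1)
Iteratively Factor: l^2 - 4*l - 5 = (l - 5)*(l + 1)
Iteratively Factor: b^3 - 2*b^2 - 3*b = (b)*(b^2 - 2*b - 3) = b*(b + 1)*(b - 3)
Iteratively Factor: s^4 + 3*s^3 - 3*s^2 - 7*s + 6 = (s - 1)*(s^3 + 4*s^2 + s - 6) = (s - 1)*(s + 2)*(s^2 + 2*s - 3) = (s - 1)^2*(s + 2)*(s + 3)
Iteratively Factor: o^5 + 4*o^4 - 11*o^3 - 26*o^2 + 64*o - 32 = (o + 4)*(o^4 - 11*o^2 + 18*o - 8) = (o - 1)*(o + 4)*(o^3 + o^2 - 10*o + 8) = (o - 2)*(o - 1)*(o + 4)*(o^2 + 3*o - 4) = (o - 2)*(o - 1)^2*(o + 4)*(o + 4)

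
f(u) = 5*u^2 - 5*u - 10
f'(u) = 10*u - 5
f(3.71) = 40.27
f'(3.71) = 32.10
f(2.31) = 5.13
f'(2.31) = 18.10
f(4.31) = 61.33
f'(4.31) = 38.10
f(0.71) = -11.03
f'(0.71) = 2.10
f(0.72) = -11.01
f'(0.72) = 2.20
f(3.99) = 49.65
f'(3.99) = 34.90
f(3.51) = 34.05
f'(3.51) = 30.10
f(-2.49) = 33.45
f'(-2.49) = -29.90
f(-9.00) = 440.00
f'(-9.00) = -95.00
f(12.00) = 650.00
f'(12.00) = 115.00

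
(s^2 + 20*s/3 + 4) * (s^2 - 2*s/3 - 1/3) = s^4 + 6*s^3 - 7*s^2/9 - 44*s/9 - 4/3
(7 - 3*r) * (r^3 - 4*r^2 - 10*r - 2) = -3*r^4 + 19*r^3 + 2*r^2 - 64*r - 14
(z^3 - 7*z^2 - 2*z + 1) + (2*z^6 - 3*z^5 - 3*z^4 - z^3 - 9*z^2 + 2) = 2*z^6 - 3*z^5 - 3*z^4 - 16*z^2 - 2*z + 3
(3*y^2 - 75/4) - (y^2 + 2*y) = 2*y^2 - 2*y - 75/4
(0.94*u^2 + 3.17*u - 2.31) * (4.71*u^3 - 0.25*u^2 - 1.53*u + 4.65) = 4.4274*u^5 + 14.6957*u^4 - 13.1108*u^3 + 0.0983999999999998*u^2 + 18.2748*u - 10.7415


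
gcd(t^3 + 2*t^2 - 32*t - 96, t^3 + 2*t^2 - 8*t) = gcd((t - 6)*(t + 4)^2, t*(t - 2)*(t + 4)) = t + 4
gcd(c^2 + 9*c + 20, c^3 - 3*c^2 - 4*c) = 1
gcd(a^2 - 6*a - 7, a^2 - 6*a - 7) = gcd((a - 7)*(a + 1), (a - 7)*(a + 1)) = a^2 - 6*a - 7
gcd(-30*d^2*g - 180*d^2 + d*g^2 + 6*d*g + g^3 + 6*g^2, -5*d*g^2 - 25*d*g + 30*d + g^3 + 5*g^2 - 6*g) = 5*d*g + 30*d - g^2 - 6*g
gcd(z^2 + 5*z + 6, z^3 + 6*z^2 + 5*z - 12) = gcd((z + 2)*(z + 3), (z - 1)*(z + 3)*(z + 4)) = z + 3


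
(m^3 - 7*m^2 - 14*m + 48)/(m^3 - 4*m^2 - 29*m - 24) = (m - 2)/(m + 1)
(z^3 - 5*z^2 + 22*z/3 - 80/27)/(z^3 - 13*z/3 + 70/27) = (3*z - 8)/(3*z + 7)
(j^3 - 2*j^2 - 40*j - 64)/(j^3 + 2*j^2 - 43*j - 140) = (j^2 - 6*j - 16)/(j^2 - 2*j - 35)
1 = 1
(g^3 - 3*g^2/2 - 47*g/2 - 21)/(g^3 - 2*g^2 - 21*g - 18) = (g + 7/2)/(g + 3)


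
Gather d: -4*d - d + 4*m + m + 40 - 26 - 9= -5*d + 5*m + 5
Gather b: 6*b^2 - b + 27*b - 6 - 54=6*b^2 + 26*b - 60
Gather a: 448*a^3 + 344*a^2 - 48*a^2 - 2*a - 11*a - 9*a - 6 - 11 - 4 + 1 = 448*a^3 + 296*a^2 - 22*a - 20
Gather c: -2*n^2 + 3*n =-2*n^2 + 3*n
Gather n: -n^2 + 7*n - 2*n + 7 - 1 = -n^2 + 5*n + 6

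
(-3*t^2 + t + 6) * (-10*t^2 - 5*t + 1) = 30*t^4 + 5*t^3 - 68*t^2 - 29*t + 6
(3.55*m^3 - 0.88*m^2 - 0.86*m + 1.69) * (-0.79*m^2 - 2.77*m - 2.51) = -2.8045*m^5 - 9.1383*m^4 - 5.7935*m^3 + 3.2559*m^2 - 2.5227*m - 4.2419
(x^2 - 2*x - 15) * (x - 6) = x^3 - 8*x^2 - 3*x + 90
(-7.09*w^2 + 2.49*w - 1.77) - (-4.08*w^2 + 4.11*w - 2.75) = -3.01*w^2 - 1.62*w + 0.98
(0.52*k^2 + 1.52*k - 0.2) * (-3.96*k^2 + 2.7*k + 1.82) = -2.0592*k^4 - 4.6152*k^3 + 5.8424*k^2 + 2.2264*k - 0.364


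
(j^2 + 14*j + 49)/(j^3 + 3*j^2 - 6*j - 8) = (j^2 + 14*j + 49)/(j^3 + 3*j^2 - 6*j - 8)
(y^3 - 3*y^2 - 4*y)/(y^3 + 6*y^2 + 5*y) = (y - 4)/(y + 5)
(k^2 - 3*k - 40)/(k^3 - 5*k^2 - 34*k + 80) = 1/(k - 2)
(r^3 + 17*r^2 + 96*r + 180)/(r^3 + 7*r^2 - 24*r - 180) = (r + 5)/(r - 5)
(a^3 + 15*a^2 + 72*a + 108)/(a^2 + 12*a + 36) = a + 3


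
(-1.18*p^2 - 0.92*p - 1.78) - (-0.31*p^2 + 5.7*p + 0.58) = -0.87*p^2 - 6.62*p - 2.36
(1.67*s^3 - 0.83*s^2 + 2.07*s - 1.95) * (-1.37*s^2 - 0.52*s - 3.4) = -2.2879*s^5 + 0.2687*s^4 - 8.0823*s^3 + 4.4171*s^2 - 6.024*s + 6.63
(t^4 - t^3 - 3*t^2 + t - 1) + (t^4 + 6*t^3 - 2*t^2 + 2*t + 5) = 2*t^4 + 5*t^3 - 5*t^2 + 3*t + 4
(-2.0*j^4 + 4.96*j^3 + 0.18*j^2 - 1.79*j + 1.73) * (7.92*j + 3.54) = -15.84*j^5 + 32.2032*j^4 + 18.984*j^3 - 13.5396*j^2 + 7.365*j + 6.1242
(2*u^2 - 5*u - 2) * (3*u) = 6*u^3 - 15*u^2 - 6*u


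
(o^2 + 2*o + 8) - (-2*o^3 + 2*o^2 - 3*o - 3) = 2*o^3 - o^2 + 5*o + 11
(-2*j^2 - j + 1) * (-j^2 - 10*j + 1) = 2*j^4 + 21*j^3 + 7*j^2 - 11*j + 1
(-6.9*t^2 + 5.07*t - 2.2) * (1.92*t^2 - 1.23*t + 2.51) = -13.248*t^4 + 18.2214*t^3 - 27.7791*t^2 + 15.4317*t - 5.522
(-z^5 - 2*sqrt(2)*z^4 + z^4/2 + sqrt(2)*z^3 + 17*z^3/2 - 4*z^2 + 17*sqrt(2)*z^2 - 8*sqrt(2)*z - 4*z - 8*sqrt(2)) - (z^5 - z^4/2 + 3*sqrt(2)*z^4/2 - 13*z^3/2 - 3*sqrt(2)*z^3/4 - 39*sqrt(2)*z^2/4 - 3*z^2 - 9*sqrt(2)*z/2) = -2*z^5 - 7*sqrt(2)*z^4/2 + z^4 + 7*sqrt(2)*z^3/4 + 15*z^3 - z^2 + 107*sqrt(2)*z^2/4 - 7*sqrt(2)*z/2 - 4*z - 8*sqrt(2)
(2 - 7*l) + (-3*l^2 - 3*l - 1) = -3*l^2 - 10*l + 1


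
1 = 1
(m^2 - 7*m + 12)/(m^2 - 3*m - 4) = (m - 3)/(m + 1)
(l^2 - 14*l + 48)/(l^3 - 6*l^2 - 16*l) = (l - 6)/(l*(l + 2))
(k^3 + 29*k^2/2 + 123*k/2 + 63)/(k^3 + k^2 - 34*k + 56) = (k^2 + 15*k/2 + 9)/(k^2 - 6*k + 8)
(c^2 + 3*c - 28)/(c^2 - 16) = (c + 7)/(c + 4)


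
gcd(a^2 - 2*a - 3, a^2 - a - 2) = a + 1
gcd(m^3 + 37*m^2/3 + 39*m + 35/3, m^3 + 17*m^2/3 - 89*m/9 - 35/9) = m^2 + 22*m/3 + 7/3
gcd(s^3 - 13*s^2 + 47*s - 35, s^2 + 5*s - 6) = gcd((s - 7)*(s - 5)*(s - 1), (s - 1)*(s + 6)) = s - 1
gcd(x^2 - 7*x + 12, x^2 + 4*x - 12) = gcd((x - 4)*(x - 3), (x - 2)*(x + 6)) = 1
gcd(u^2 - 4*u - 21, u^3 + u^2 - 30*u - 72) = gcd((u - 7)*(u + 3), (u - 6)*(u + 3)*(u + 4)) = u + 3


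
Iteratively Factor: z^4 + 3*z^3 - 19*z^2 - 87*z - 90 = (z + 3)*(z^3 - 19*z - 30) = (z + 2)*(z + 3)*(z^2 - 2*z - 15) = (z + 2)*(z + 3)^2*(z - 5)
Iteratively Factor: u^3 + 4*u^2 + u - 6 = (u - 1)*(u^2 + 5*u + 6) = (u - 1)*(u + 2)*(u + 3)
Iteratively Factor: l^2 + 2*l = (l)*(l + 2)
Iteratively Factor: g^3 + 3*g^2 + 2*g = (g)*(g^2 + 3*g + 2) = g*(g + 2)*(g + 1)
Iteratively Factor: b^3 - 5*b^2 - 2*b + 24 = (b + 2)*(b^2 - 7*b + 12) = (b - 4)*(b + 2)*(b - 3)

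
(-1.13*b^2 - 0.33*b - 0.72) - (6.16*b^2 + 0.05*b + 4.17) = -7.29*b^2 - 0.38*b - 4.89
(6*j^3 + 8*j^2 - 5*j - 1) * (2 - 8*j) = -48*j^4 - 52*j^3 + 56*j^2 - 2*j - 2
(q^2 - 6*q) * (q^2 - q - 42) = q^4 - 7*q^3 - 36*q^2 + 252*q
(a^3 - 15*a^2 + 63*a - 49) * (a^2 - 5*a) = a^5 - 20*a^4 + 138*a^3 - 364*a^2 + 245*a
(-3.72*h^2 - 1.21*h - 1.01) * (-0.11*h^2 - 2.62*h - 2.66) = 0.4092*h^4 + 9.8795*h^3 + 13.1765*h^2 + 5.8648*h + 2.6866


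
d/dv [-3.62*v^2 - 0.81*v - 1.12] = -7.24*v - 0.81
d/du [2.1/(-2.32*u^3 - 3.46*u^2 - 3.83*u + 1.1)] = (14.616*u^2 + 14.532*u + 8.043)/(2.32*u^3 + 3.46*u^2 + 3.83*u - 1.1)^2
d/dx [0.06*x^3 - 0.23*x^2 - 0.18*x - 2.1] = 0.18*x^2 - 0.46*x - 0.18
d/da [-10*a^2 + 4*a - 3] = 4 - 20*a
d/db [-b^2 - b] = -2*b - 1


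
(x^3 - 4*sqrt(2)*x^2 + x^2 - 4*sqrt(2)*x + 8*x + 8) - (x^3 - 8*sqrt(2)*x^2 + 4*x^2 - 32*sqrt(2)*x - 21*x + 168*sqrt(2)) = -3*x^2 + 4*sqrt(2)*x^2 + 29*x + 28*sqrt(2)*x - 168*sqrt(2) + 8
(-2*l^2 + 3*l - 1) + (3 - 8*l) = -2*l^2 - 5*l + 2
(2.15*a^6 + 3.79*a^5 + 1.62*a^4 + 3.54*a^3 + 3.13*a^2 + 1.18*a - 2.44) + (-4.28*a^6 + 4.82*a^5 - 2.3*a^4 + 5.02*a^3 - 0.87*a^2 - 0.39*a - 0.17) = -2.13*a^6 + 8.61*a^5 - 0.68*a^4 + 8.56*a^3 + 2.26*a^2 + 0.79*a - 2.61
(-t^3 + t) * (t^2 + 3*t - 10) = -t^5 - 3*t^4 + 11*t^3 + 3*t^2 - 10*t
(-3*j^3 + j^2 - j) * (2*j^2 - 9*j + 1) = -6*j^5 + 29*j^4 - 14*j^3 + 10*j^2 - j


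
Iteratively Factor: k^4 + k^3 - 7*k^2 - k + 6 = (k + 1)*(k^3 - 7*k + 6) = (k - 1)*(k + 1)*(k^2 + k - 6) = (k - 2)*(k - 1)*(k + 1)*(k + 3)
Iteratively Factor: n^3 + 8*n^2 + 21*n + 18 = (n + 3)*(n^2 + 5*n + 6) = (n + 3)^2*(n + 2)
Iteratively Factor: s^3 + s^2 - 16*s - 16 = (s - 4)*(s^2 + 5*s + 4) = (s - 4)*(s + 1)*(s + 4)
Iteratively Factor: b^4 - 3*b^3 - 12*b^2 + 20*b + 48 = (b + 2)*(b^3 - 5*b^2 - 2*b + 24) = (b - 3)*(b + 2)*(b^2 - 2*b - 8) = (b - 4)*(b - 3)*(b + 2)*(b + 2)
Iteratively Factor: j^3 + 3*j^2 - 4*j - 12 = (j + 3)*(j^2 - 4) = (j - 2)*(j + 3)*(j + 2)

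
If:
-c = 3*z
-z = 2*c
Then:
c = 0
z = 0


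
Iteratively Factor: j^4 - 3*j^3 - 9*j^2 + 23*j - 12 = (j - 4)*(j^3 + j^2 - 5*j + 3) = (j - 4)*(j + 3)*(j^2 - 2*j + 1) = (j - 4)*(j - 1)*(j + 3)*(j - 1)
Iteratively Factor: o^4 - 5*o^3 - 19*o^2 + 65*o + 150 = (o + 2)*(o^3 - 7*o^2 - 5*o + 75) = (o - 5)*(o + 2)*(o^2 - 2*o - 15) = (o - 5)*(o + 2)*(o + 3)*(o - 5)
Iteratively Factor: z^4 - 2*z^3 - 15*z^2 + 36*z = (z - 3)*(z^3 + z^2 - 12*z) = (z - 3)*(z + 4)*(z^2 - 3*z) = (z - 3)^2*(z + 4)*(z)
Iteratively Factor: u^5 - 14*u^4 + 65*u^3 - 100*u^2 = (u)*(u^4 - 14*u^3 + 65*u^2 - 100*u) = u*(u - 5)*(u^3 - 9*u^2 + 20*u) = u^2*(u - 5)*(u^2 - 9*u + 20) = u^2*(u - 5)*(u - 4)*(u - 5)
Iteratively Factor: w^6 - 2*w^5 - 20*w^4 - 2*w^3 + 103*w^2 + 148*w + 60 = (w + 1)*(w^5 - 3*w^4 - 17*w^3 + 15*w^2 + 88*w + 60) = (w - 3)*(w + 1)*(w^4 - 17*w^2 - 36*w - 20) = (w - 3)*(w + 1)*(w + 2)*(w^3 - 2*w^2 - 13*w - 10) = (w - 3)*(w + 1)*(w + 2)^2*(w^2 - 4*w - 5) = (w - 5)*(w - 3)*(w + 1)*(w + 2)^2*(w + 1)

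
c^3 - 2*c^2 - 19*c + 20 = (c - 5)*(c - 1)*(c + 4)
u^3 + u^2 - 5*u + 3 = (u - 1)^2*(u + 3)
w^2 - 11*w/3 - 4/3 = (w - 4)*(w + 1/3)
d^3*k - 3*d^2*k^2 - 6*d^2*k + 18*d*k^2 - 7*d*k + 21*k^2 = (d - 7)*(d - 3*k)*(d*k + k)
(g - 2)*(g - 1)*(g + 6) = g^3 + 3*g^2 - 16*g + 12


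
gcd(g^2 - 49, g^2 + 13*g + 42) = g + 7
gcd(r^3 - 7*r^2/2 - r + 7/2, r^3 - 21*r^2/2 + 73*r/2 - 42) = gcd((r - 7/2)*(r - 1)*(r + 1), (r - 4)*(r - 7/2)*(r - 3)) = r - 7/2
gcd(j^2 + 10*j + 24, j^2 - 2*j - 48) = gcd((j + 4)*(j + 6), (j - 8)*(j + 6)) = j + 6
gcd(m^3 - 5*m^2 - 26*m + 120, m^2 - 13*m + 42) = m - 6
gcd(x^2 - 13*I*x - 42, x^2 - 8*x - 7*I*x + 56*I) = x - 7*I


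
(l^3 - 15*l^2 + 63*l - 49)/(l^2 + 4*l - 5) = (l^2 - 14*l + 49)/(l + 5)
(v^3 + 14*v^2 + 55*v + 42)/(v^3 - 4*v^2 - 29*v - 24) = (v^2 + 13*v + 42)/(v^2 - 5*v - 24)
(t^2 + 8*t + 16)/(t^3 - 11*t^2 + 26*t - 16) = (t^2 + 8*t + 16)/(t^3 - 11*t^2 + 26*t - 16)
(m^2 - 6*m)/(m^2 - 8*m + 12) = m/(m - 2)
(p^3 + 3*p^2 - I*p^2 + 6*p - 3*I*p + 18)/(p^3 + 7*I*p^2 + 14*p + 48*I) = (p + 3)/(p + 8*I)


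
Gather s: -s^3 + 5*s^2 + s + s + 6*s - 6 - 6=-s^3 + 5*s^2 + 8*s - 12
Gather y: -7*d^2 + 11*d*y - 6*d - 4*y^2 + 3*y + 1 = -7*d^2 - 6*d - 4*y^2 + y*(11*d + 3) + 1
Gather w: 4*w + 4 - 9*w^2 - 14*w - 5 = -9*w^2 - 10*w - 1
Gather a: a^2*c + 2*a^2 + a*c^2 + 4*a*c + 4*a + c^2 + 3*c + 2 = a^2*(c + 2) + a*(c^2 + 4*c + 4) + c^2 + 3*c + 2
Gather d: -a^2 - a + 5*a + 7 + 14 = -a^2 + 4*a + 21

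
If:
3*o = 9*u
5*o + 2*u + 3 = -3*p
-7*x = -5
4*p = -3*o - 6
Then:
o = 18/41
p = -75/41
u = 6/41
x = 5/7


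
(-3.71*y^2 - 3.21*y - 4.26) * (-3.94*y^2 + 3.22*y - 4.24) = 14.6174*y^4 + 0.701199999999998*y^3 + 22.1786*y^2 - 0.1068*y + 18.0624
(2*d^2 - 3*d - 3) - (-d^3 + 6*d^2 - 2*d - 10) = d^3 - 4*d^2 - d + 7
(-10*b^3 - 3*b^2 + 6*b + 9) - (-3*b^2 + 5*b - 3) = -10*b^3 + b + 12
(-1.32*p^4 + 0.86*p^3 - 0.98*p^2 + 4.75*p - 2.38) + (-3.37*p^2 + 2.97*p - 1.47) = -1.32*p^4 + 0.86*p^3 - 4.35*p^2 + 7.72*p - 3.85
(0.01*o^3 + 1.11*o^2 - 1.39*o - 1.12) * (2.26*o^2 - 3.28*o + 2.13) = 0.0226*o^5 + 2.4758*o^4 - 6.7609*o^3 + 4.3923*o^2 + 0.7129*o - 2.3856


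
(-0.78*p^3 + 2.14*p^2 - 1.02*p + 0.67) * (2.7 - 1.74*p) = 1.3572*p^4 - 5.8296*p^3 + 7.5528*p^2 - 3.9198*p + 1.809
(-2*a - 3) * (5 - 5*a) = 10*a^2 + 5*a - 15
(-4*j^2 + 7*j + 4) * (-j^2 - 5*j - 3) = 4*j^4 + 13*j^3 - 27*j^2 - 41*j - 12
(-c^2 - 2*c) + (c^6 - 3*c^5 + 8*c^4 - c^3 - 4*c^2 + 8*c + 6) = c^6 - 3*c^5 + 8*c^4 - c^3 - 5*c^2 + 6*c + 6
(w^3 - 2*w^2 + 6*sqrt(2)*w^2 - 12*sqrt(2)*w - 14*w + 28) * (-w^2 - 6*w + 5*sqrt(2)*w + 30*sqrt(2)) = -w^5 - 4*w^4 - sqrt(2)*w^4 - 4*sqrt(2)*w^3 + 86*w^3 - 58*sqrt(2)*w^2 + 296*w^2 - 888*w - 280*sqrt(2)*w + 840*sqrt(2)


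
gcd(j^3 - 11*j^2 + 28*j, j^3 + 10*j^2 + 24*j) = j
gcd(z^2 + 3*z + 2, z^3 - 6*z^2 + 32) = z + 2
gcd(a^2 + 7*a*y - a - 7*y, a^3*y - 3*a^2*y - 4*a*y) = 1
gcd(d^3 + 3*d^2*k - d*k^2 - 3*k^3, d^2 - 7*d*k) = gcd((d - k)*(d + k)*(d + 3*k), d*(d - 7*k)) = 1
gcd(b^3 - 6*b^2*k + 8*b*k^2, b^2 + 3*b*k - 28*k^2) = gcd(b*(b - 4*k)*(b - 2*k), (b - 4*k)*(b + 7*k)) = b - 4*k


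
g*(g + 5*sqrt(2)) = g^2 + 5*sqrt(2)*g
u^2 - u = u*(u - 1)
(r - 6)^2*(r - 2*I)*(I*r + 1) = I*r^4 + 3*r^3 - 12*I*r^3 - 36*r^2 + 34*I*r^2 + 108*r + 24*I*r - 72*I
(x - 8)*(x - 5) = x^2 - 13*x + 40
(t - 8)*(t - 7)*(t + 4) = t^3 - 11*t^2 - 4*t + 224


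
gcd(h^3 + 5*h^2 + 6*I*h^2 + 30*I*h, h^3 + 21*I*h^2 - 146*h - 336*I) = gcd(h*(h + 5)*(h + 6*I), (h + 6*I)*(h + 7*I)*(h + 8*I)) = h + 6*I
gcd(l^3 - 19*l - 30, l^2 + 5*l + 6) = l^2 + 5*l + 6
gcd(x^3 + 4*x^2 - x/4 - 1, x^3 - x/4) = x^2 - 1/4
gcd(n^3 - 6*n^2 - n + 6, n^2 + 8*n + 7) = n + 1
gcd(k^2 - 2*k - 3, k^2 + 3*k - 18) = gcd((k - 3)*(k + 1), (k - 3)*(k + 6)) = k - 3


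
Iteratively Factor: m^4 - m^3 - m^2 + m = (m + 1)*(m^3 - 2*m^2 + m) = (m - 1)*(m + 1)*(m^2 - m) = (m - 1)^2*(m + 1)*(m)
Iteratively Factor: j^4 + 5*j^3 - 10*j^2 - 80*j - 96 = (j + 4)*(j^3 + j^2 - 14*j - 24) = (j + 2)*(j + 4)*(j^2 - j - 12) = (j - 4)*(j + 2)*(j + 4)*(j + 3)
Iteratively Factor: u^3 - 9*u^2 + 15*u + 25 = (u + 1)*(u^2 - 10*u + 25) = (u - 5)*(u + 1)*(u - 5)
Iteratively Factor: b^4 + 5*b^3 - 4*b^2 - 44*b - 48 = (b - 3)*(b^3 + 8*b^2 + 20*b + 16) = (b - 3)*(b + 2)*(b^2 + 6*b + 8) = (b - 3)*(b + 2)^2*(b + 4)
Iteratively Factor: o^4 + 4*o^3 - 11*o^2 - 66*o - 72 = (o + 2)*(o^3 + 2*o^2 - 15*o - 36) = (o + 2)*(o + 3)*(o^2 - o - 12) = (o + 2)*(o + 3)^2*(o - 4)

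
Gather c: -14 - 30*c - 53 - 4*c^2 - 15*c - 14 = -4*c^2 - 45*c - 81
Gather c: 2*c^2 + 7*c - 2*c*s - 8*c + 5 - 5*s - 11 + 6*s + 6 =2*c^2 + c*(-2*s - 1) + s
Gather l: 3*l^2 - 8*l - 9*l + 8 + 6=3*l^2 - 17*l + 14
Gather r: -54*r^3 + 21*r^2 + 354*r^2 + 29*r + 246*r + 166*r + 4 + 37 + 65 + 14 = -54*r^3 + 375*r^2 + 441*r + 120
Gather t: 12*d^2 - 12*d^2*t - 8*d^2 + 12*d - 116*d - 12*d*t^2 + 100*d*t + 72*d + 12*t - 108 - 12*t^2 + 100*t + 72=4*d^2 - 32*d + t^2*(-12*d - 12) + t*(-12*d^2 + 100*d + 112) - 36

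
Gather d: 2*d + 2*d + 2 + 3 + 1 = 4*d + 6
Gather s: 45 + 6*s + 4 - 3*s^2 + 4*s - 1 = -3*s^2 + 10*s + 48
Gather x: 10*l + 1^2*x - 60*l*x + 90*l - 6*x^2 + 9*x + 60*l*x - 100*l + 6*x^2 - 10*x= 0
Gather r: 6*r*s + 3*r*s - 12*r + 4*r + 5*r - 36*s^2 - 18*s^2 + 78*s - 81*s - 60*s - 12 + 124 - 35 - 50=r*(9*s - 3) - 54*s^2 - 63*s + 27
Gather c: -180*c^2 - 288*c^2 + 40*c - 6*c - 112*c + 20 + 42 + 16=-468*c^2 - 78*c + 78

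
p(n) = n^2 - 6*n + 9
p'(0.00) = -6.00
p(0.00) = 9.00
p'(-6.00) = -18.00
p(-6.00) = 81.00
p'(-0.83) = -7.66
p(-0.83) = 14.67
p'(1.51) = -2.98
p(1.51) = 2.22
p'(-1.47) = -8.94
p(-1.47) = 19.98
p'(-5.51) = -17.02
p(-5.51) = 72.42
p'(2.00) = -2.00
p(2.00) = 1.00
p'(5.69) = 5.38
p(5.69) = 7.24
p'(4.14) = 2.28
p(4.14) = 1.30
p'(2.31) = -1.38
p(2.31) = 0.48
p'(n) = 2*n - 6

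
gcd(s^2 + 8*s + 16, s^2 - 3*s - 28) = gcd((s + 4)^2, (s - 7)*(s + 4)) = s + 4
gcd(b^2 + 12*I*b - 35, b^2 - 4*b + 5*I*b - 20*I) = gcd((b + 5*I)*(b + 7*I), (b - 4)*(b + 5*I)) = b + 5*I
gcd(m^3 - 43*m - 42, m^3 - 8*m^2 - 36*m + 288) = m + 6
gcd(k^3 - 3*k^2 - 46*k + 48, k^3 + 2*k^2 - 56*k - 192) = k^2 - 2*k - 48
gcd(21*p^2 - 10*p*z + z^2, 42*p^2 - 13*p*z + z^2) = -7*p + z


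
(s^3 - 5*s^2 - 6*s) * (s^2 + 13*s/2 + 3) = s^5 + 3*s^4/2 - 71*s^3/2 - 54*s^2 - 18*s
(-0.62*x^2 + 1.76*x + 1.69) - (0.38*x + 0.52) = -0.62*x^2 + 1.38*x + 1.17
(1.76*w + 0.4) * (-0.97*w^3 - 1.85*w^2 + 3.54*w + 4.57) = -1.7072*w^4 - 3.644*w^3 + 5.4904*w^2 + 9.4592*w + 1.828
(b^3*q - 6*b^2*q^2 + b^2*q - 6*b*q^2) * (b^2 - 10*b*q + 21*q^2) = b^5*q - 16*b^4*q^2 + b^4*q + 81*b^3*q^3 - 16*b^3*q^2 - 126*b^2*q^4 + 81*b^2*q^3 - 126*b*q^4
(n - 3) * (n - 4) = n^2 - 7*n + 12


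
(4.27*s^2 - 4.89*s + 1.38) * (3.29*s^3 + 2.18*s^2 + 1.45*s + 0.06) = 14.0483*s^5 - 6.7795*s^4 + 0.0715000000000003*s^3 - 3.8259*s^2 + 1.7076*s + 0.0828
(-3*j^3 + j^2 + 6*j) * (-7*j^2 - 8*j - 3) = 21*j^5 + 17*j^4 - 41*j^3 - 51*j^2 - 18*j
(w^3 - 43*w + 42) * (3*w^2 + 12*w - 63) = 3*w^5 + 12*w^4 - 192*w^3 - 390*w^2 + 3213*w - 2646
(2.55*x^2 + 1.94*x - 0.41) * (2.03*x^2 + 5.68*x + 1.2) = 5.1765*x^4 + 18.4222*x^3 + 13.2469*x^2 - 0.000799999999999912*x - 0.492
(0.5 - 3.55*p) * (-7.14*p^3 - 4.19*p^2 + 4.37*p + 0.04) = 25.347*p^4 + 11.3045*p^3 - 17.6085*p^2 + 2.043*p + 0.02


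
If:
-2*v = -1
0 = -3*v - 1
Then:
No Solution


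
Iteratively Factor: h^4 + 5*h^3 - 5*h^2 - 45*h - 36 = (h + 3)*(h^3 + 2*h^2 - 11*h - 12) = (h + 3)*(h + 4)*(h^2 - 2*h - 3) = (h - 3)*(h + 3)*(h + 4)*(h + 1)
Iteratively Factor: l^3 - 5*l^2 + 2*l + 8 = (l + 1)*(l^2 - 6*l + 8) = (l - 4)*(l + 1)*(l - 2)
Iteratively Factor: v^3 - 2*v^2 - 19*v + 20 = (v + 4)*(v^2 - 6*v + 5) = (v - 1)*(v + 4)*(v - 5)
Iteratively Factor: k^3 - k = (k)*(k^2 - 1) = k*(k + 1)*(k - 1)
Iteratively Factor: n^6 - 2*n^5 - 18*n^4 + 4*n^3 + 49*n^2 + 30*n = (n)*(n^5 - 2*n^4 - 18*n^3 + 4*n^2 + 49*n + 30) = n*(n + 1)*(n^4 - 3*n^3 - 15*n^2 + 19*n + 30) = n*(n + 1)*(n + 3)*(n^3 - 6*n^2 + 3*n + 10) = n*(n + 1)^2*(n + 3)*(n^2 - 7*n + 10) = n*(n - 2)*(n + 1)^2*(n + 3)*(n - 5)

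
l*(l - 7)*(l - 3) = l^3 - 10*l^2 + 21*l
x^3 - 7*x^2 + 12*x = x*(x - 4)*(x - 3)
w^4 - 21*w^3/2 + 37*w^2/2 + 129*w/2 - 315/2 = (w - 7)*(w - 3)^2*(w + 5/2)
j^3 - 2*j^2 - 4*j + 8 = (j - 2)^2*(j + 2)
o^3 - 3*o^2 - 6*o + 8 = (o - 4)*(o - 1)*(o + 2)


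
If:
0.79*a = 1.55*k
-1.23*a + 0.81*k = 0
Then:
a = 0.00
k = 0.00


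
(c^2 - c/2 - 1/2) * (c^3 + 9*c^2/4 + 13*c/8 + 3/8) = c^5 + 7*c^4/4 - 25*c^2/16 - c - 3/16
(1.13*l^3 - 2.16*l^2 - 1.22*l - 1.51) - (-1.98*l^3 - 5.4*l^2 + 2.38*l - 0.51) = 3.11*l^3 + 3.24*l^2 - 3.6*l - 1.0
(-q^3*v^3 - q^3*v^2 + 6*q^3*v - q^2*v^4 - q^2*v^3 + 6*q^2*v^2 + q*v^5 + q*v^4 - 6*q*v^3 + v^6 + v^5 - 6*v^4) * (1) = -q^3*v^3 - q^3*v^2 + 6*q^3*v - q^2*v^4 - q^2*v^3 + 6*q^2*v^2 + q*v^5 + q*v^4 - 6*q*v^3 + v^6 + v^5 - 6*v^4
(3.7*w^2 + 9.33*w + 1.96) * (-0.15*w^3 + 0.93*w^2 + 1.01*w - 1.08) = -0.555*w^5 + 2.0415*w^4 + 12.1199*w^3 + 7.2501*w^2 - 8.0968*w - 2.1168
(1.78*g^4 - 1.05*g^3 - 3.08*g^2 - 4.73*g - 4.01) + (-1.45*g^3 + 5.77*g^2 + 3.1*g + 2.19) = 1.78*g^4 - 2.5*g^3 + 2.69*g^2 - 1.63*g - 1.82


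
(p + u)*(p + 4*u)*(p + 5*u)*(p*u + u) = p^4*u + 10*p^3*u^2 + p^3*u + 29*p^2*u^3 + 10*p^2*u^2 + 20*p*u^4 + 29*p*u^3 + 20*u^4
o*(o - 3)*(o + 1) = o^3 - 2*o^2 - 3*o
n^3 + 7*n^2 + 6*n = n*(n + 1)*(n + 6)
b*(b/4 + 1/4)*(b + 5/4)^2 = b^4/4 + 7*b^3/8 + 65*b^2/64 + 25*b/64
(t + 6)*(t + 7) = t^2 + 13*t + 42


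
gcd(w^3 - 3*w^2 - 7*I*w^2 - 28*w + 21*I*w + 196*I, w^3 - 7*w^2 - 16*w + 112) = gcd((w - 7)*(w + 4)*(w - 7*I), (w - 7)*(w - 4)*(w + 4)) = w^2 - 3*w - 28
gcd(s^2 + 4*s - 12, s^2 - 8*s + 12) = s - 2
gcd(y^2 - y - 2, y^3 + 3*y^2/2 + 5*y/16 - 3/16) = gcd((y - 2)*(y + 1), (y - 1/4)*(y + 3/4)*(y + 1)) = y + 1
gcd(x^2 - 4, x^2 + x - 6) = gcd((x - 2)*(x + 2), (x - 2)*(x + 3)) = x - 2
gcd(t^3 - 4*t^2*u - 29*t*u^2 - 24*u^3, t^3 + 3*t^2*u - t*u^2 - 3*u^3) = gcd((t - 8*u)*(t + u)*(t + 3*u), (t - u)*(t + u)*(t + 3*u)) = t^2 + 4*t*u + 3*u^2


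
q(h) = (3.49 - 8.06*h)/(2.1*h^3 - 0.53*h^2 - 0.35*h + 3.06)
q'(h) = (3.49 - 8.06*h)*(-6.3*h^2 + 1.06*h + 0.35)/(2.1*h^3 - 0.53*h^2 - 0.35*h + 3.06)^2 - 8.06/(2.1*h^3 - 0.53*h^2 - 0.35*h + 3.06)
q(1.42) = -1.06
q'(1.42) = 0.46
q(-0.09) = 1.37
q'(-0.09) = -2.52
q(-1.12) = -76.71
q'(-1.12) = -4059.04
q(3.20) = -0.34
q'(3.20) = 0.19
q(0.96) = -1.04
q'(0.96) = -0.84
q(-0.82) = 5.51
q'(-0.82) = -18.70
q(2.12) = -0.68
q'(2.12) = 0.47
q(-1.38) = -4.89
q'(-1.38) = -18.80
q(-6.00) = -0.11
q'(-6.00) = -0.04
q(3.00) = -0.38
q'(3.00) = 0.23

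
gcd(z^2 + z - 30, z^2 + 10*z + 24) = z + 6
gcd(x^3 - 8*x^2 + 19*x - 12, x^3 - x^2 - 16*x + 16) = x^2 - 5*x + 4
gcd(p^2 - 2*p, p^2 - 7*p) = p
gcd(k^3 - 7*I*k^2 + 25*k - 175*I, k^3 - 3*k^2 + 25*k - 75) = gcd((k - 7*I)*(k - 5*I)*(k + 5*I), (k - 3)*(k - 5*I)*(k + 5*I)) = k^2 + 25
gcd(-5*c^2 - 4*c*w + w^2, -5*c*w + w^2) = -5*c + w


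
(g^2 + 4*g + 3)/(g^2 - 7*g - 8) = (g + 3)/(g - 8)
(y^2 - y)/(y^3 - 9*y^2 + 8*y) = 1/(y - 8)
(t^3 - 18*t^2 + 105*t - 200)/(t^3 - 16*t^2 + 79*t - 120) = (t - 5)/(t - 3)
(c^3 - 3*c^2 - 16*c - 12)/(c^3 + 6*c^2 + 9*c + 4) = (c^2 - 4*c - 12)/(c^2 + 5*c + 4)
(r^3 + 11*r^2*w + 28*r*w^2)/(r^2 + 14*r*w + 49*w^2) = r*(r + 4*w)/(r + 7*w)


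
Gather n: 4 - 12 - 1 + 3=-6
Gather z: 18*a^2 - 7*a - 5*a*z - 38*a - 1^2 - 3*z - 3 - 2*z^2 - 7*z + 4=18*a^2 - 45*a - 2*z^2 + z*(-5*a - 10)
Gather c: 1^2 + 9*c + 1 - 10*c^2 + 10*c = -10*c^2 + 19*c + 2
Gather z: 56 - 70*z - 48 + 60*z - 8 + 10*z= 0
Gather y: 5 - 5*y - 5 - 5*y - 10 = -10*y - 10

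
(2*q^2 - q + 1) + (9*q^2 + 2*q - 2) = 11*q^2 + q - 1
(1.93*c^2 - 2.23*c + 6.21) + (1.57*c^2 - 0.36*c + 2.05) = 3.5*c^2 - 2.59*c + 8.26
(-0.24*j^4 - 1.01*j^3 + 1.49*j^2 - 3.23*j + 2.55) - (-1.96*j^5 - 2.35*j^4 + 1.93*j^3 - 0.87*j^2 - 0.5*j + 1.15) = 1.96*j^5 + 2.11*j^4 - 2.94*j^3 + 2.36*j^2 - 2.73*j + 1.4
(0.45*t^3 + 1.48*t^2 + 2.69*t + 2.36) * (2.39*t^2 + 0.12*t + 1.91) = 1.0755*t^5 + 3.5912*t^4 + 7.4662*t^3 + 8.79*t^2 + 5.4211*t + 4.5076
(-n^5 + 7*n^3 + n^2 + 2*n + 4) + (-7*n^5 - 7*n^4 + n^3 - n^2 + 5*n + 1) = -8*n^5 - 7*n^4 + 8*n^3 + 7*n + 5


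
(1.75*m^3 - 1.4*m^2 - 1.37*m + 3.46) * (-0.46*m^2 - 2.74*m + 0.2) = -0.805*m^5 - 4.151*m^4 + 4.8162*m^3 + 1.8822*m^2 - 9.7544*m + 0.692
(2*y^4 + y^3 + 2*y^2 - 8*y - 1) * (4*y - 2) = 8*y^5 + 6*y^3 - 36*y^2 + 12*y + 2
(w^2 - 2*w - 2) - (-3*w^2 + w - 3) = 4*w^2 - 3*w + 1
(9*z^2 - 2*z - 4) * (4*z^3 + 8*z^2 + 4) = 36*z^5 + 64*z^4 - 32*z^3 + 4*z^2 - 8*z - 16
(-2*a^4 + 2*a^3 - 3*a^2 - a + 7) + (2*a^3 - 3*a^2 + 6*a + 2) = -2*a^4 + 4*a^3 - 6*a^2 + 5*a + 9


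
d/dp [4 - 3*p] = -3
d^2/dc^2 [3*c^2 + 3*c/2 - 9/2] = 6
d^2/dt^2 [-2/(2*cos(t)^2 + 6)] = 2*(2*sin(t)^4 + 5*sin(t)^2 - 4)/(cos(t)^2 + 3)^3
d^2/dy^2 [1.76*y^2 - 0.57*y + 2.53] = 3.52000000000000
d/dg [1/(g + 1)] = -1/(g + 1)^2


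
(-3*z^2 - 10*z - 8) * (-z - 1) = 3*z^3 + 13*z^2 + 18*z + 8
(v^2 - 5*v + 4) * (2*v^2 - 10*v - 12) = 2*v^4 - 20*v^3 + 46*v^2 + 20*v - 48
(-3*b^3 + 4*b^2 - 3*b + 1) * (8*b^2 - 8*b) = -24*b^5 + 56*b^4 - 56*b^3 + 32*b^2 - 8*b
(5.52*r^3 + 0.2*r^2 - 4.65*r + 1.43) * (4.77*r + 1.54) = 26.3304*r^4 + 9.4548*r^3 - 21.8725*r^2 - 0.339900000000001*r + 2.2022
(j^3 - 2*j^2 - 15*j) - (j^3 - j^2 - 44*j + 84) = -j^2 + 29*j - 84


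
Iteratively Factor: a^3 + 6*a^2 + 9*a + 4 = (a + 1)*(a^2 + 5*a + 4) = (a + 1)*(a + 4)*(a + 1)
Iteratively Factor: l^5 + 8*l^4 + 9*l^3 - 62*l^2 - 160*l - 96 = (l + 2)*(l^4 + 6*l^3 - 3*l^2 - 56*l - 48) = (l + 2)*(l + 4)*(l^3 + 2*l^2 - 11*l - 12) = (l - 3)*(l + 2)*(l + 4)*(l^2 + 5*l + 4) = (l - 3)*(l + 1)*(l + 2)*(l + 4)*(l + 4)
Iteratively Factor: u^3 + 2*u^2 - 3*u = (u)*(u^2 + 2*u - 3) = u*(u - 1)*(u + 3)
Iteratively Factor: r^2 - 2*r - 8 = (r - 4)*(r + 2)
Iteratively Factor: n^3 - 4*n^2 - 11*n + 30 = (n + 3)*(n^2 - 7*n + 10) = (n - 5)*(n + 3)*(n - 2)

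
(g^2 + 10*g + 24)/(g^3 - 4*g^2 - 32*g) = (g + 6)/(g*(g - 8))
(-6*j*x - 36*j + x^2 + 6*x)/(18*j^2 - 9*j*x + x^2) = (x + 6)/(-3*j + x)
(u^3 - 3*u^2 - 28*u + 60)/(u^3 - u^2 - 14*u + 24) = (u^2 - u - 30)/(u^2 + u - 12)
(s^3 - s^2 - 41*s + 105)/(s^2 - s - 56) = (s^2 - 8*s + 15)/(s - 8)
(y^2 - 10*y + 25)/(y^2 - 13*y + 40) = (y - 5)/(y - 8)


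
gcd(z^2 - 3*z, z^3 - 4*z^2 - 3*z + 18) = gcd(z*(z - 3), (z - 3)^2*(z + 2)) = z - 3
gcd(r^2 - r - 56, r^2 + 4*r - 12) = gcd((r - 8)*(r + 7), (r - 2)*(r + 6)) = 1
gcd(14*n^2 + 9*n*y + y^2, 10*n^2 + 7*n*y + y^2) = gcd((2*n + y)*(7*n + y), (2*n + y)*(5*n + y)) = 2*n + y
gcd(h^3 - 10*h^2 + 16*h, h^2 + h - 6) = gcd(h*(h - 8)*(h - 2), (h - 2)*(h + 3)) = h - 2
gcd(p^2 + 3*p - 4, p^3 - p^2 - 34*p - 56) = p + 4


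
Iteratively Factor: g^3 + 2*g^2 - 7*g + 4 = (g - 1)*(g^2 + 3*g - 4) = (g - 1)^2*(g + 4)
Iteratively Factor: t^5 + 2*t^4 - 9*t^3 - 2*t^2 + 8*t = (t - 2)*(t^4 + 4*t^3 - t^2 - 4*t) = t*(t - 2)*(t^3 + 4*t^2 - t - 4) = t*(t - 2)*(t - 1)*(t^2 + 5*t + 4) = t*(t - 2)*(t - 1)*(t + 1)*(t + 4)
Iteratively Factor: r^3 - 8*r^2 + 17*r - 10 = (r - 2)*(r^2 - 6*r + 5) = (r - 2)*(r - 1)*(r - 5)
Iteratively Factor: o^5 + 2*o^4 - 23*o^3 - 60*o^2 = (o - 5)*(o^4 + 7*o^3 + 12*o^2) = o*(o - 5)*(o^3 + 7*o^2 + 12*o) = o*(o - 5)*(o + 3)*(o^2 + 4*o) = o^2*(o - 5)*(o + 3)*(o + 4)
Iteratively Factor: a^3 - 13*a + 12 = (a - 1)*(a^2 + a - 12) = (a - 3)*(a - 1)*(a + 4)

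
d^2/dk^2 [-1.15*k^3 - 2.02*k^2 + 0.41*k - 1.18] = -6.9*k - 4.04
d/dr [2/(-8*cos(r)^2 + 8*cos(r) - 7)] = 16*(sin(r) - sin(2*r))/(8*cos(r) - 4*cos(2*r) - 11)^2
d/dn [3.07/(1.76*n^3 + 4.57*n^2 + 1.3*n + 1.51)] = (-16.2096*n^2 - 28.0598*n - 3.991)/(1.76*n^3 + 4.57*n^2 + 1.3*n + 1.51)^2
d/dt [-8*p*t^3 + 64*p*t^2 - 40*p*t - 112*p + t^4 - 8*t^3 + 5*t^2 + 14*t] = -24*p*t^2 + 128*p*t - 40*p + 4*t^3 - 24*t^2 + 10*t + 14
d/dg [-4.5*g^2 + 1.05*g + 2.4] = 1.05 - 9.0*g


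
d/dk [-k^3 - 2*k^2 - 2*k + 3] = -3*k^2 - 4*k - 2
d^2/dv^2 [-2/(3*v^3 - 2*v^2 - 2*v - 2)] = 4*((9*v - 2)*(-3*v^3 + 2*v^2 + 2*v + 2) + (-9*v^2 + 4*v + 2)^2)/(-3*v^3 + 2*v^2 + 2*v + 2)^3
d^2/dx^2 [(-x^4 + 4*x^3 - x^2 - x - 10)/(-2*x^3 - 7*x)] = 10*(-2*x^6 + 36*x^5 + 69*x^4 - 42*x^3 + 84*x^2 + 98)/(x^3*(8*x^6 + 84*x^4 + 294*x^2 + 343))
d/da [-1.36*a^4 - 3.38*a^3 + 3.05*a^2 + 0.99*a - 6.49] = -5.44*a^3 - 10.14*a^2 + 6.1*a + 0.99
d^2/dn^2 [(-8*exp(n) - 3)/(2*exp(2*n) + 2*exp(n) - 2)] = (-8*exp(4*n) - 4*exp(3*n) - 57*exp(2*n) - 23*exp(n) - 11)*exp(n)/(2*(exp(6*n) + 3*exp(5*n) - 5*exp(3*n) + 3*exp(n) - 1))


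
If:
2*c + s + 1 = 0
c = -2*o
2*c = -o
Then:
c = 0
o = 0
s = -1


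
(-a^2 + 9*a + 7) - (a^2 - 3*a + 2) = -2*a^2 + 12*a + 5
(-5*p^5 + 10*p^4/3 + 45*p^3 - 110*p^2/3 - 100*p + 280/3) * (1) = -5*p^5 + 10*p^4/3 + 45*p^3 - 110*p^2/3 - 100*p + 280/3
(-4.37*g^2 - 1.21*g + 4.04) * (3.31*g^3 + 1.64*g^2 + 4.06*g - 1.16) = -14.4647*g^5 - 11.1719*g^4 - 6.3542*g^3 + 6.7822*g^2 + 17.806*g - 4.6864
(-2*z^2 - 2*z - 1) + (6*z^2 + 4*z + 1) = 4*z^2 + 2*z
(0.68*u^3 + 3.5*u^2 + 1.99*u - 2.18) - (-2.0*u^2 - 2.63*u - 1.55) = 0.68*u^3 + 5.5*u^2 + 4.62*u - 0.63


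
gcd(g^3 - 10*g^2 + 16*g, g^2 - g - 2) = g - 2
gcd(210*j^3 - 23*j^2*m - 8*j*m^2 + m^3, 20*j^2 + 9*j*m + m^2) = 5*j + m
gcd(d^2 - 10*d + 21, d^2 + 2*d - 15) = d - 3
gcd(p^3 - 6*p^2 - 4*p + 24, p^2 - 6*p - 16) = p + 2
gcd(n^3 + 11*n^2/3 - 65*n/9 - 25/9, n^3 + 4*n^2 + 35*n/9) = 1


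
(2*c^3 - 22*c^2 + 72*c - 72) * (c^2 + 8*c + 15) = 2*c^5 - 6*c^4 - 74*c^3 + 174*c^2 + 504*c - 1080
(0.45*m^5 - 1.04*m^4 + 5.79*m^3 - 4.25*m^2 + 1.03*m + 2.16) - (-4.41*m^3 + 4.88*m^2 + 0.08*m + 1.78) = 0.45*m^5 - 1.04*m^4 + 10.2*m^3 - 9.13*m^2 + 0.95*m + 0.38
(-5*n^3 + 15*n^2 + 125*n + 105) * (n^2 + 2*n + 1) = -5*n^5 + 5*n^4 + 150*n^3 + 370*n^2 + 335*n + 105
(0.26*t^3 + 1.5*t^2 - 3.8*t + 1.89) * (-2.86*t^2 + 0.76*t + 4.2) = -0.7436*t^5 - 4.0924*t^4 + 13.1*t^3 - 1.9934*t^2 - 14.5236*t + 7.938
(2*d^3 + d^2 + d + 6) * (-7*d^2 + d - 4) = -14*d^5 - 5*d^4 - 14*d^3 - 45*d^2 + 2*d - 24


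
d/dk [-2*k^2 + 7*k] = 7 - 4*k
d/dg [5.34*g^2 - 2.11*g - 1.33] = 10.68*g - 2.11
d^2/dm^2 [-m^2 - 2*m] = -2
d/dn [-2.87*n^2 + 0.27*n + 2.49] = 0.27 - 5.74*n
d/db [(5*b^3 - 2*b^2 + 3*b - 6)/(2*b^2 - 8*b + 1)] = 5*(2*b^4 - 16*b^3 + 5*b^2 + 4*b - 9)/(4*b^4 - 32*b^3 + 68*b^2 - 16*b + 1)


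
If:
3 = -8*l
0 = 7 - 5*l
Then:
No Solution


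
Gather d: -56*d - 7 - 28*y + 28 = -56*d - 28*y + 21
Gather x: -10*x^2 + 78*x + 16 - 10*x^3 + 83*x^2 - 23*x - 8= -10*x^3 + 73*x^2 + 55*x + 8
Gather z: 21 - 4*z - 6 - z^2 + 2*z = -z^2 - 2*z + 15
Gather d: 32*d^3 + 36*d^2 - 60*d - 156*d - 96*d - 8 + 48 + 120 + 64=32*d^3 + 36*d^2 - 312*d + 224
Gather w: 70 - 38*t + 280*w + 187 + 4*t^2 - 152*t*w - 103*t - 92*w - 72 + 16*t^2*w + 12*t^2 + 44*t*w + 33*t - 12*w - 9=16*t^2 - 108*t + w*(16*t^2 - 108*t + 176) + 176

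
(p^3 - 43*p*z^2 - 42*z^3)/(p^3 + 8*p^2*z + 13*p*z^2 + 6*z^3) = (p - 7*z)/(p + z)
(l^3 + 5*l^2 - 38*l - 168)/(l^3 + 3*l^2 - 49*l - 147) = (l^2 - 2*l - 24)/(l^2 - 4*l - 21)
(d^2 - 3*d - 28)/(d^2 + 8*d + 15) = (d^2 - 3*d - 28)/(d^2 + 8*d + 15)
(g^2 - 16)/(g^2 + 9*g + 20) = (g - 4)/(g + 5)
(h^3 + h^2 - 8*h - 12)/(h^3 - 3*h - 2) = (-h^3 - h^2 + 8*h + 12)/(-h^3 + 3*h + 2)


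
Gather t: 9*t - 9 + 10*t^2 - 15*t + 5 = 10*t^2 - 6*t - 4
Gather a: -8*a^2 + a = -8*a^2 + a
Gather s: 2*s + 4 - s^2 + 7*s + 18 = -s^2 + 9*s + 22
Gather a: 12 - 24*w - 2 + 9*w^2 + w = 9*w^2 - 23*w + 10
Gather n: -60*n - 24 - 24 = -60*n - 48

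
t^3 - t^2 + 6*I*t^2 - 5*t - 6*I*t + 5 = (t - 1)*(t + I)*(t + 5*I)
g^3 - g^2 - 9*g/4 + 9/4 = (g - 3/2)*(g - 1)*(g + 3/2)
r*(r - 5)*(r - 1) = r^3 - 6*r^2 + 5*r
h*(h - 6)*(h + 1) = h^3 - 5*h^2 - 6*h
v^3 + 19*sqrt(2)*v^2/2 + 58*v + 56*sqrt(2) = (v + 2*sqrt(2))*(v + 7*sqrt(2)/2)*(v + 4*sqrt(2))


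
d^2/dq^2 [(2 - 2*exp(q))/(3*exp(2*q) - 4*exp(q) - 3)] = (-18*exp(4*q) + 48*exp(3*q) - 180*exp(2*q) + 128*exp(q) - 42)*exp(q)/(27*exp(6*q) - 108*exp(5*q) + 63*exp(4*q) + 152*exp(3*q) - 63*exp(2*q) - 108*exp(q) - 27)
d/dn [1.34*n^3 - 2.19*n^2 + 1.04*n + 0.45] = 4.02*n^2 - 4.38*n + 1.04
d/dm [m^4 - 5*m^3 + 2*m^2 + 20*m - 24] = 4*m^3 - 15*m^2 + 4*m + 20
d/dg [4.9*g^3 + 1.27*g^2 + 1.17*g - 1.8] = 14.7*g^2 + 2.54*g + 1.17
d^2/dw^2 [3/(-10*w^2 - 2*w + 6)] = 3*(25*w^2 + 5*w - (10*w + 1)^2 - 15)/(5*w^2 + w - 3)^3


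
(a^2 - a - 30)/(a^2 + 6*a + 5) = (a - 6)/(a + 1)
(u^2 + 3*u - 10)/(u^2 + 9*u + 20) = (u - 2)/(u + 4)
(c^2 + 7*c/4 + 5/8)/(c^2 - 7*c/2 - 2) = (c + 5/4)/(c - 4)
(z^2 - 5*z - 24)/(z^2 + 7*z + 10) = (z^2 - 5*z - 24)/(z^2 + 7*z + 10)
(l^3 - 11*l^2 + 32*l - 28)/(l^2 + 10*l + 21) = (l^3 - 11*l^2 + 32*l - 28)/(l^2 + 10*l + 21)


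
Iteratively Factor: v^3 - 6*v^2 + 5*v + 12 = (v - 4)*(v^2 - 2*v - 3) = (v - 4)*(v + 1)*(v - 3)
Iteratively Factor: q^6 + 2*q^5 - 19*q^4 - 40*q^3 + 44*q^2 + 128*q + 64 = (q + 1)*(q^5 + q^4 - 20*q^3 - 20*q^2 + 64*q + 64) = (q + 1)*(q + 4)*(q^4 - 3*q^3 - 8*q^2 + 12*q + 16) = (q - 4)*(q + 1)*(q + 4)*(q^3 + q^2 - 4*q - 4) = (q - 4)*(q + 1)*(q + 2)*(q + 4)*(q^2 - q - 2) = (q - 4)*(q - 2)*(q + 1)*(q + 2)*(q + 4)*(q + 1)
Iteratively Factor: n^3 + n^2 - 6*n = (n)*(n^2 + n - 6) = n*(n + 3)*(n - 2)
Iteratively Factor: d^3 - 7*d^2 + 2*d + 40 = (d - 5)*(d^2 - 2*d - 8) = (d - 5)*(d + 2)*(d - 4)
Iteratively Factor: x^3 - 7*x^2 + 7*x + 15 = (x - 5)*(x^2 - 2*x - 3) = (x - 5)*(x + 1)*(x - 3)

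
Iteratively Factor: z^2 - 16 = (z - 4)*(z + 4)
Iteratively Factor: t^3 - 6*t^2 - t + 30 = (t - 3)*(t^2 - 3*t - 10) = (t - 5)*(t - 3)*(t + 2)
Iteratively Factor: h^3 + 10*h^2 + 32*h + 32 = (h + 2)*(h^2 + 8*h + 16) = (h + 2)*(h + 4)*(h + 4)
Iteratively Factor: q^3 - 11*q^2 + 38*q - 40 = (q - 4)*(q^2 - 7*q + 10) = (q - 5)*(q - 4)*(q - 2)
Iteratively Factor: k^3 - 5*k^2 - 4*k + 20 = (k + 2)*(k^2 - 7*k + 10) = (k - 5)*(k + 2)*(k - 2)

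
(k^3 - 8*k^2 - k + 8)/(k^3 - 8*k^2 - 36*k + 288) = (k^2 - 1)/(k^2 - 36)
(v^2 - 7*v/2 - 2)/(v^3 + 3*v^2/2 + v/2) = (v - 4)/(v*(v + 1))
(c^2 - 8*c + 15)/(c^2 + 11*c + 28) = (c^2 - 8*c + 15)/(c^2 + 11*c + 28)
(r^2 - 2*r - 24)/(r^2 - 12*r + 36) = (r + 4)/(r - 6)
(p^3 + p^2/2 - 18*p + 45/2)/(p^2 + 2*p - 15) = p - 3/2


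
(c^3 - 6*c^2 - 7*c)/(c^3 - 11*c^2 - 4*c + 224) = c*(c + 1)/(c^2 - 4*c - 32)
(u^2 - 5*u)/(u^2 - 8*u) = (u - 5)/(u - 8)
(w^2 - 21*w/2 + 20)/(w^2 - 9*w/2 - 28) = (2*w - 5)/(2*w + 7)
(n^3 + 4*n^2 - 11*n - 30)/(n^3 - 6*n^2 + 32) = (n^2 + 2*n - 15)/(n^2 - 8*n + 16)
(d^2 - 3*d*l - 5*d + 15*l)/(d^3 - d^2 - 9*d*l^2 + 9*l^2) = (d - 5)/(d^2 + 3*d*l - d - 3*l)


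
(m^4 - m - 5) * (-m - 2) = -m^5 - 2*m^4 + m^2 + 7*m + 10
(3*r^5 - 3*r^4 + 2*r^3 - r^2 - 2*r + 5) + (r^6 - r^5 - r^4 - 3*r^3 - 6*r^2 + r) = r^6 + 2*r^5 - 4*r^4 - r^3 - 7*r^2 - r + 5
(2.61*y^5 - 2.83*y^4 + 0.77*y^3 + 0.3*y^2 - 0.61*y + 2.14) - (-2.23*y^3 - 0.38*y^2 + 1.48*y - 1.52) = 2.61*y^5 - 2.83*y^4 + 3.0*y^3 + 0.68*y^2 - 2.09*y + 3.66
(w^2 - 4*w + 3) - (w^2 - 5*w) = w + 3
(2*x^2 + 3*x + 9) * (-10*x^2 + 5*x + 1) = -20*x^4 - 20*x^3 - 73*x^2 + 48*x + 9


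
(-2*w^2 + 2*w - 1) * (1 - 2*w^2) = 4*w^4 - 4*w^3 + 2*w - 1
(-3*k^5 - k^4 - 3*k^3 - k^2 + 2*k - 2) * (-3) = 9*k^5 + 3*k^4 + 9*k^3 + 3*k^2 - 6*k + 6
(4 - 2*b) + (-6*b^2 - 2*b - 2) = -6*b^2 - 4*b + 2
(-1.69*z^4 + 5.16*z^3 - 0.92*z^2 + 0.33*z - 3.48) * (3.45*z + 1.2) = -5.8305*z^5 + 15.774*z^4 + 3.018*z^3 + 0.0345*z^2 - 11.61*z - 4.176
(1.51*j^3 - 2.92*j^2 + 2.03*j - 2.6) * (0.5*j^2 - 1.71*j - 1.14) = 0.755*j^5 - 4.0421*j^4 + 4.2868*j^3 - 1.4425*j^2 + 2.1318*j + 2.964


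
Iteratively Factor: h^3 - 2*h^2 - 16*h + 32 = (h - 4)*(h^2 + 2*h - 8) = (h - 4)*(h - 2)*(h + 4)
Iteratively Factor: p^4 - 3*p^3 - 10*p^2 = (p + 2)*(p^3 - 5*p^2) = p*(p + 2)*(p^2 - 5*p) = p*(p - 5)*(p + 2)*(p)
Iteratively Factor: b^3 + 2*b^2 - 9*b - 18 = (b - 3)*(b^2 + 5*b + 6) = (b - 3)*(b + 3)*(b + 2)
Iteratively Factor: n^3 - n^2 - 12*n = (n)*(n^2 - n - 12) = n*(n - 4)*(n + 3)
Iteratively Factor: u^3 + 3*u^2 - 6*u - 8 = (u + 4)*(u^2 - u - 2) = (u + 1)*(u + 4)*(u - 2)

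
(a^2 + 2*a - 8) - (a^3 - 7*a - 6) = -a^3 + a^2 + 9*a - 2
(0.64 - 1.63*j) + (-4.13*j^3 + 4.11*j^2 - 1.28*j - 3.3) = -4.13*j^3 + 4.11*j^2 - 2.91*j - 2.66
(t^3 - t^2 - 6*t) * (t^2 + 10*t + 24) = t^5 + 9*t^4 + 8*t^3 - 84*t^2 - 144*t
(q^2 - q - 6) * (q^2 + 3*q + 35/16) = q^4 + 2*q^3 - 109*q^2/16 - 323*q/16 - 105/8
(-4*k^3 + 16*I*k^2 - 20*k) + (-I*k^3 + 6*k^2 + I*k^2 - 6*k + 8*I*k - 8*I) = -4*k^3 - I*k^3 + 6*k^2 + 17*I*k^2 - 26*k + 8*I*k - 8*I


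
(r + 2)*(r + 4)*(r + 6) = r^3 + 12*r^2 + 44*r + 48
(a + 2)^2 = a^2 + 4*a + 4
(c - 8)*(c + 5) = c^2 - 3*c - 40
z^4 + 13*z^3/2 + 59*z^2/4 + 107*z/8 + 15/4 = (z + 1/2)*(z + 3/2)*(z + 2)*(z + 5/2)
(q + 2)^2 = q^2 + 4*q + 4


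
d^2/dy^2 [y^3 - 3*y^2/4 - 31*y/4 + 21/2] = 6*y - 3/2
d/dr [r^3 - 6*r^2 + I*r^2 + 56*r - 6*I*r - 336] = 3*r^2 + 2*r*(-6 + I) + 56 - 6*I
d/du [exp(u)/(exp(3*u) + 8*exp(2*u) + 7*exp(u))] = -2*(exp(u) + 4)*exp(u)/(exp(2*u) + 8*exp(u) + 7)^2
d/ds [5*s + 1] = 5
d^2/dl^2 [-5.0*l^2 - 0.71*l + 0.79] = -10.0000000000000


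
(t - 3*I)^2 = t^2 - 6*I*t - 9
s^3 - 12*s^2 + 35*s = s*(s - 7)*(s - 5)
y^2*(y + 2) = y^3 + 2*y^2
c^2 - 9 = (c - 3)*(c + 3)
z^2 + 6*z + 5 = (z + 1)*(z + 5)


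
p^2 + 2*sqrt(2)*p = p*(p + 2*sqrt(2))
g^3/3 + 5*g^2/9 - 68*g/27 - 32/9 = (g/3 + 1)*(g - 8/3)*(g + 4/3)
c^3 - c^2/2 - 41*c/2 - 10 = (c - 5)*(c + 1/2)*(c + 4)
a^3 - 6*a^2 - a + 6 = (a - 6)*(a - 1)*(a + 1)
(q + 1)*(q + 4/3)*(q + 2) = q^3 + 13*q^2/3 + 6*q + 8/3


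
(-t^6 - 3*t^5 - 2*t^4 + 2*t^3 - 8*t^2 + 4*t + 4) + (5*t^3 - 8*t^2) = -t^6 - 3*t^5 - 2*t^4 + 7*t^3 - 16*t^2 + 4*t + 4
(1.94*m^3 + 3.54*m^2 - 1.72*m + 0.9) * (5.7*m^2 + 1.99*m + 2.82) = 11.058*m^5 + 24.0386*m^4 + 2.7114*m^3 + 11.69*m^2 - 3.0594*m + 2.538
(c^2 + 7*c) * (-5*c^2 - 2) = -5*c^4 - 35*c^3 - 2*c^2 - 14*c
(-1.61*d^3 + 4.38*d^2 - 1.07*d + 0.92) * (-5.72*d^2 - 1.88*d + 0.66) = 9.2092*d^5 - 22.0268*d^4 - 3.1766*d^3 - 0.36*d^2 - 2.4358*d + 0.6072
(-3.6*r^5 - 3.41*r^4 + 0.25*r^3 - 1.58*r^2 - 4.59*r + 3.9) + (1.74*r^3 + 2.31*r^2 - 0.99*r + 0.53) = -3.6*r^5 - 3.41*r^4 + 1.99*r^3 + 0.73*r^2 - 5.58*r + 4.43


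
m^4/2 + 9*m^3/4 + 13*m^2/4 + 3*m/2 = m*(m/2 + 1)*(m + 1)*(m + 3/2)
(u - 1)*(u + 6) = u^2 + 5*u - 6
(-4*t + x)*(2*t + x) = -8*t^2 - 2*t*x + x^2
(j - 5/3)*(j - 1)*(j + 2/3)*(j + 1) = j^4 - j^3 - 19*j^2/9 + j + 10/9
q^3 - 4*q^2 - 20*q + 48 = (q - 6)*(q - 2)*(q + 4)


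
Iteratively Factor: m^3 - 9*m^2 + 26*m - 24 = (m - 4)*(m^2 - 5*m + 6) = (m - 4)*(m - 3)*(m - 2)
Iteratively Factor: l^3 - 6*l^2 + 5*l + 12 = (l - 3)*(l^2 - 3*l - 4) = (l - 3)*(l + 1)*(l - 4)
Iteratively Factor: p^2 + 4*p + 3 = (p + 3)*(p + 1)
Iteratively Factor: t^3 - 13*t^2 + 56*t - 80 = (t - 5)*(t^2 - 8*t + 16) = (t - 5)*(t - 4)*(t - 4)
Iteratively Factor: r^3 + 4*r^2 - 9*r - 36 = (r + 4)*(r^2 - 9) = (r + 3)*(r + 4)*(r - 3)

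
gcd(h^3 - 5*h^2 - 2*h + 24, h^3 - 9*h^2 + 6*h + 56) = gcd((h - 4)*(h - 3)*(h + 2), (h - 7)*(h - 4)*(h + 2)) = h^2 - 2*h - 8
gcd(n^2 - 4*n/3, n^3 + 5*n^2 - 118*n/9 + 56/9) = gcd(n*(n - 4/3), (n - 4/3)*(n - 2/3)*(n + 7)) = n - 4/3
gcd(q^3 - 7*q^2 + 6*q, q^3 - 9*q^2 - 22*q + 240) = q - 6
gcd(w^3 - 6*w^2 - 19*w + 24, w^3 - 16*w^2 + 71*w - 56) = w^2 - 9*w + 8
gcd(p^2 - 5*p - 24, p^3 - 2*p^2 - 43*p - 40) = p - 8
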